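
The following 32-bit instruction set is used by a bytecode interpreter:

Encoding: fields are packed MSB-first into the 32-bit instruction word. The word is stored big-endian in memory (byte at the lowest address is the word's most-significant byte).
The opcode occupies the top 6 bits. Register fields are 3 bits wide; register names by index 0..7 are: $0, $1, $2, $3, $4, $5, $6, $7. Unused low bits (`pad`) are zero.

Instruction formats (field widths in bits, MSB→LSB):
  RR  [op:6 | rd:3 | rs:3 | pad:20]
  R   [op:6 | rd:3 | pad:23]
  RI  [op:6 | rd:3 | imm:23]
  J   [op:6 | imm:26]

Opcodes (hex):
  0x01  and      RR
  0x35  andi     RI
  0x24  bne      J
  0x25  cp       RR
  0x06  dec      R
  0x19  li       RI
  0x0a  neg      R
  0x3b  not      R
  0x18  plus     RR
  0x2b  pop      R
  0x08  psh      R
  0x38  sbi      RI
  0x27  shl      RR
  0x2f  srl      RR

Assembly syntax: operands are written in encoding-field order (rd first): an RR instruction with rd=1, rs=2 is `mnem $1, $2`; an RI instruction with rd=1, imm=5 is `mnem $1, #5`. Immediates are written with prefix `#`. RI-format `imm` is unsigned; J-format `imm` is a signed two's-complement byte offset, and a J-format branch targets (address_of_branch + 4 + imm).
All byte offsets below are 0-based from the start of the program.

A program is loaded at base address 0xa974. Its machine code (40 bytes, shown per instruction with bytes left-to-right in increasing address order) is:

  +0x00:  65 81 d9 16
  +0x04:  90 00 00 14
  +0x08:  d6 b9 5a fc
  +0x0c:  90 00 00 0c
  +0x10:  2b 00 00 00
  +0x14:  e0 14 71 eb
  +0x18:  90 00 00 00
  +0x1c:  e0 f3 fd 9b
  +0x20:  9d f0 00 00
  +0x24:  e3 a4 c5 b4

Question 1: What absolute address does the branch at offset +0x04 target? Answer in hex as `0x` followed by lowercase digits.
0xa990

@+04  big-endian(90 00 00 14) = 0x90000014
  op=0x90000014>>26=0x24 ⇒ bne (J)
  imm: (w>>0)&0x3ffffff=0x14 → #20
  target = base 0xa974 + off 0x04 + 4 + imm 20 = 0xa990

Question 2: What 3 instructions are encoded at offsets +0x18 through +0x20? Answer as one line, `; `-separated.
bne #0; sbi $1, #7601563; shl $3, $7

@+18  big-endian(90 00 00 00) = 0x90000000
  top 6b → 0x24 → bne [J]
  imm: (w>>0)&0x3ffffff=0x0 → #0
@+1c  big-endian(e0 f3 fd 9b) = 0xe0f3fd9b
  top 6b → 0x38 → sbi [RI]
  rd: (w>>23)&0x7=0x1 → $1
  imm: (w>>0)&0x7fffff=0x73fd9b → #7601563
@+20  big-endian(9d f0 00 00) = 0x9df00000
  top 6b → 0x27 → shl [RR]
  rd: (w>>23)&0x7=0x3 → $3
  rs: (w>>20)&0x7=0x7 → $7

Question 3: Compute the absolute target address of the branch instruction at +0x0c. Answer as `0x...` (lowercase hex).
0xa990

+0x0c: 90 00 00 0c ⇒ word 0x9000000c (big)
  top 6b → 0x24 → bne [J]
  imm: (w>>0)&0x3ffffff=0xc → #12
  target = base 0xa974 + off 0x0c + 4 + imm 12 = 0xa990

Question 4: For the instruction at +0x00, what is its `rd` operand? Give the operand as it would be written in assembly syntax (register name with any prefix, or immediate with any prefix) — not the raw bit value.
$3

off 0x00: read 65 81 d9 16 as big → 0x6581d916
  top 6b → 0x19 → li [RI]
  rd@[25:23]=0x3 ⇒ $3
  imm@[22:0]=0x1d916 ⇒ #121110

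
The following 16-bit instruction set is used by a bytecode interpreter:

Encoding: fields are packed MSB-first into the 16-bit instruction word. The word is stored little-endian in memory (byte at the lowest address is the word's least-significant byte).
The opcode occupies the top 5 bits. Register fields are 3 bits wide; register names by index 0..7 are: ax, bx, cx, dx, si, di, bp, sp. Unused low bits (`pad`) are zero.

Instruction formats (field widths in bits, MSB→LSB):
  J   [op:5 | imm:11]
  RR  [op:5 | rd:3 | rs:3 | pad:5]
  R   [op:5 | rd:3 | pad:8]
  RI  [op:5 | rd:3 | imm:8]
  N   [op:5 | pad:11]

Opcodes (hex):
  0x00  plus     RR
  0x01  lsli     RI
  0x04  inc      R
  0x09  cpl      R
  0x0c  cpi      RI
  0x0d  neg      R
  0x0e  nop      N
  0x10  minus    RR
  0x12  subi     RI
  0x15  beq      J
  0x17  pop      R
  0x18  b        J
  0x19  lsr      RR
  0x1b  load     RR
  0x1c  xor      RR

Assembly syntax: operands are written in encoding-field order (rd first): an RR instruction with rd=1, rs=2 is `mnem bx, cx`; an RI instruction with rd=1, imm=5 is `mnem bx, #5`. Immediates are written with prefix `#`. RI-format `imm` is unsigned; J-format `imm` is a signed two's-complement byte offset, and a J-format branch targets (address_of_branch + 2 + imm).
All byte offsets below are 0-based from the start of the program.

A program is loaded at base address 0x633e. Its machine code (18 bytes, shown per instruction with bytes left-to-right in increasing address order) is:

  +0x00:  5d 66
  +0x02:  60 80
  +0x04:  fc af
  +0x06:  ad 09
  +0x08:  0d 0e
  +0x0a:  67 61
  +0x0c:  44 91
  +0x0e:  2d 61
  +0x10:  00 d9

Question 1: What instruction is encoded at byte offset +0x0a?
+0x0a: 67 61 ⇒ word 0x6167 (little)
  top 5b → 0xc → cpi [RI]
  [10:8] rd=1 = bx
  [7:0] imm=103 = #103

cpi bx, #103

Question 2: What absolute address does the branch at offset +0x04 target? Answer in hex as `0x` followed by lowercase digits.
0x6340

@+04  little-endian(fc af) = 0xaffc
  opcode bits[15:11]=0x15: beq/J
  imm@[10:0]=0x7fc (s11→-4) ⇒ #-4
  target = base 0x633e + off 0x04 + 2 + imm -4 = 0x6340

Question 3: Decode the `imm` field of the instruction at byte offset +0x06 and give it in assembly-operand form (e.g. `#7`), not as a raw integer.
+0x06: ad 09 ⇒ word 0x09ad (little)
  opcode bits[15:11]=0x1: lsli/RI
  rd: (w>>8)&0x7=0x1 → bx
  imm: (w>>0)&0xff=0xad → #173

#173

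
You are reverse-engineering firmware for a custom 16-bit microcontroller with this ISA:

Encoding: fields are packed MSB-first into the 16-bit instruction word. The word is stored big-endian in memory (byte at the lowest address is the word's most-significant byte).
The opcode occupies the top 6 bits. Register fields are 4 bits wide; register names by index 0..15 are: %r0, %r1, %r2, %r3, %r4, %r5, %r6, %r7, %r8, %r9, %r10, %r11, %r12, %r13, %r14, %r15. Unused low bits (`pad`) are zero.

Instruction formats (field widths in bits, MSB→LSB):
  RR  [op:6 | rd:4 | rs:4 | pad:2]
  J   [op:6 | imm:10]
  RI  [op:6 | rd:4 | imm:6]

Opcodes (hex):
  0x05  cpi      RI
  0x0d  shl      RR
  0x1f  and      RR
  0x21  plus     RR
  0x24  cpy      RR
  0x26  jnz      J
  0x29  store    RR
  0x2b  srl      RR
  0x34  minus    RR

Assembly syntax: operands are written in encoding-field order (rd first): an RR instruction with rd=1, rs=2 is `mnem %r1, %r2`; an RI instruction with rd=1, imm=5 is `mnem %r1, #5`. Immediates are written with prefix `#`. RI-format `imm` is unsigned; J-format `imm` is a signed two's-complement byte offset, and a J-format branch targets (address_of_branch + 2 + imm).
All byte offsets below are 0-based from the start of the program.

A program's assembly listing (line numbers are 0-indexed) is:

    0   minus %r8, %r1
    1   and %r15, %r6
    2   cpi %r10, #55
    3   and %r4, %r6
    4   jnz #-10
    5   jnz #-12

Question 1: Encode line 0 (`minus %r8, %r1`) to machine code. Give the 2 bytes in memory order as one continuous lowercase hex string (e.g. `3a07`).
d204

0. minus fields op=0x34:6|rd=8:4|rs=1:4|pad=0:2 → word d204h → d2 04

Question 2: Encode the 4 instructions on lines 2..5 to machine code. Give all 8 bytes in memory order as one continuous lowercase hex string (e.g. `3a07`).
16b77d189bf69bf4

2. cpi fields op=0x5:6|rd=10:4|imm=55:6 → word 16b7h → 16 b7
3. and fields op=0x1f:6|rd=4:4|rs=6:4|pad=0:2 → word 7d18h → 7d 18
4. jnz fields op=0x26:6|imm=-10:10 → word 9bf6h → 9b f6
5. jnz fields op=0x26:6|imm=-12:10 → word 9bf4h → 9b f4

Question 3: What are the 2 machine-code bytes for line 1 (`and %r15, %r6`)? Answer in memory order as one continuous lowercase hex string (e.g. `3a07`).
L1: and op=0x1f:6|rd=15:4|rs=6:4|pad=0:2 ⇒ 0x7fd8 ⇒ big 7f d8

7fd8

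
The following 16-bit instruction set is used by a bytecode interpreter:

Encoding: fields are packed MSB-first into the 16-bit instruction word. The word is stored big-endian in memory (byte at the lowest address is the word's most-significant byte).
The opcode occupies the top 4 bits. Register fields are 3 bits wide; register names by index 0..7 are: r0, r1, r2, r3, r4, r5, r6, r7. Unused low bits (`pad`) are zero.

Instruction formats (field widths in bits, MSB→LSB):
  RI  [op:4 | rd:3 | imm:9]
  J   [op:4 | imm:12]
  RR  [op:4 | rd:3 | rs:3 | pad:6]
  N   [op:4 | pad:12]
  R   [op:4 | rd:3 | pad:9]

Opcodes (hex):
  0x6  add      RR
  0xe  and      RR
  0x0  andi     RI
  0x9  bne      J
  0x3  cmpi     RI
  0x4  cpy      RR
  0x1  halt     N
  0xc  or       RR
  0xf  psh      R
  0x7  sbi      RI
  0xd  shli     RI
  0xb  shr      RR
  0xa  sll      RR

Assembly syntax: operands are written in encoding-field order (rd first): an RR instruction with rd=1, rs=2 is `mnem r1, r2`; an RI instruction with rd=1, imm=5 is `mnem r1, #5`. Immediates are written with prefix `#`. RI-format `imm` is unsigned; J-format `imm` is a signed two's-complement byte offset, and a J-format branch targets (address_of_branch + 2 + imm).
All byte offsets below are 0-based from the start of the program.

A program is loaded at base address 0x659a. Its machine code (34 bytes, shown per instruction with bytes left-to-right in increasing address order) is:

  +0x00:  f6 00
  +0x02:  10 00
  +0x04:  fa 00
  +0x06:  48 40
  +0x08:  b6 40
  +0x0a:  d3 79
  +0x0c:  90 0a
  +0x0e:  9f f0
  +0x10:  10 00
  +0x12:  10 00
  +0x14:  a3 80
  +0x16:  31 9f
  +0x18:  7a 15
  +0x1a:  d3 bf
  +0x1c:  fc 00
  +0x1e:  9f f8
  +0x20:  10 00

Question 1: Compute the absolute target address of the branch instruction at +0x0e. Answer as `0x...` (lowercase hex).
0x659a

+0x0e: 9f f0 ⇒ word 0x9ff0 (big)
  opcode bits[15:12]=0x9: bne/J
  imm: (w>>0)&0xfff=0xff0 (s12→-16) → #-16
  target = base 0x659a + off 0x0e + 2 + imm -16 = 0x659a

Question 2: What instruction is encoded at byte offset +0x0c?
@+0c  big-endian(90 0a) = 0x900a
  top 4b → 0x9 → bne [J]
  [11:0] imm=10 = #10

bne #10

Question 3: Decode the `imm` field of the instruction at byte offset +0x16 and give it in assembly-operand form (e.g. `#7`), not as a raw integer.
#415

[16] 31 9f → 0x319f
  top 4b → 0x3 → cmpi [RI]
  [11:9] rd=0 = r0
  [8:0] imm=415 = #415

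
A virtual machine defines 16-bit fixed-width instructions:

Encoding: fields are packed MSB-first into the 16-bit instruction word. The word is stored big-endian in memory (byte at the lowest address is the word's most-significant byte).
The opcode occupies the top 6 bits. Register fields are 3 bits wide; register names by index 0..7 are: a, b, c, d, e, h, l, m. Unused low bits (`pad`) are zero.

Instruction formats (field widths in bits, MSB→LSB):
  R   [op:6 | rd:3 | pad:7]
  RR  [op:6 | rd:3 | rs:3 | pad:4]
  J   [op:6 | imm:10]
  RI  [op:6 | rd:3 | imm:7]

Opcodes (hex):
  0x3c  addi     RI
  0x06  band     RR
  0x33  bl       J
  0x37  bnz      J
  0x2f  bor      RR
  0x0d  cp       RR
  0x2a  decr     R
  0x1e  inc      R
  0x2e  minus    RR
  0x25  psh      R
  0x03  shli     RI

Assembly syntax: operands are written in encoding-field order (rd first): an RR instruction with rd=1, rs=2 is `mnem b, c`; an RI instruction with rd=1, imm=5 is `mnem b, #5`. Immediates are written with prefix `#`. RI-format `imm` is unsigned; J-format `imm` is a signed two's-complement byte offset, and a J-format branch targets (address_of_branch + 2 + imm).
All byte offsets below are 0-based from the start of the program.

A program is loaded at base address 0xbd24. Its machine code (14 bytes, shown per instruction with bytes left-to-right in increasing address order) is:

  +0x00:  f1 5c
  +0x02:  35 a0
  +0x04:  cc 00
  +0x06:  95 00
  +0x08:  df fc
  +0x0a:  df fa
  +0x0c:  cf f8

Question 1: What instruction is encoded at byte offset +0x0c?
bl #-8

[0c] cf f8 → 0xcff8
  opcode bits[15:10]=0x33: bl/J
  imm: (w>>0)&0x3ff=0x3f8 (s10→-8) → #-8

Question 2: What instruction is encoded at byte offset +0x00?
@+00  big-endian(f1 5c) = 0xf15c
  opcode bits[15:10]=0x3c: addi/RI
  rd@[9:7]=0x2 ⇒ c
  imm@[6:0]=0x5c ⇒ #92

addi c, #92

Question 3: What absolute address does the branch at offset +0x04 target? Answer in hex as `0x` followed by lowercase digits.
0xbd2a

off 0x04: read cc 00 as big → 0xcc00
  opcode bits[15:10]=0x33: bl/J
  [9:0] imm=0 = #0
  target = base 0xbd24 + off 0x04 + 2 + imm 0 = 0xbd2a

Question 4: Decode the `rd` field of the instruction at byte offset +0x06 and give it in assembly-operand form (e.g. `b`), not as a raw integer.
[06] 95 00 → 0x9500
  op=0x9500>>10=0x25 ⇒ psh (R)
  rd: (w>>7)&0x7=0x2 → c

c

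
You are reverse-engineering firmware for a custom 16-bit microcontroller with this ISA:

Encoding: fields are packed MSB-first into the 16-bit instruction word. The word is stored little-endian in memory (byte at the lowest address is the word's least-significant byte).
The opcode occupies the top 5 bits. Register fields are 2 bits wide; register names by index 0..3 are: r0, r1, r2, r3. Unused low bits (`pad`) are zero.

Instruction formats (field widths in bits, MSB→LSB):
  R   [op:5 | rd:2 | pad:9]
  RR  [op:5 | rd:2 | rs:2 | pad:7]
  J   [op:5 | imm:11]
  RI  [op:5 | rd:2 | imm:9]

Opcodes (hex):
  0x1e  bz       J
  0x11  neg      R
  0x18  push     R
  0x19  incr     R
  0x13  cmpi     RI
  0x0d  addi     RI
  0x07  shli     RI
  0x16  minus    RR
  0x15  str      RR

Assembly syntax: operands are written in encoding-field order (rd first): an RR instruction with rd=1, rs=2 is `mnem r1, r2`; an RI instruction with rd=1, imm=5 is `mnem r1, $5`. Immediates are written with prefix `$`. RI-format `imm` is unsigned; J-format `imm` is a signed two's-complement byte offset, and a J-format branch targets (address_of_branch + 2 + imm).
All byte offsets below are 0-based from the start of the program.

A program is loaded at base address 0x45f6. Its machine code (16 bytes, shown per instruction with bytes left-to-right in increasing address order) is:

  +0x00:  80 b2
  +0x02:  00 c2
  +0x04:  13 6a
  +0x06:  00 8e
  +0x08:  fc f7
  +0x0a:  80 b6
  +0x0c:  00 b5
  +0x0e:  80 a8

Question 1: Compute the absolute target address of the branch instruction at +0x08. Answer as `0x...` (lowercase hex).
0x45fc

+0x08: fc f7 ⇒ word 0xf7fc (little)
  opcode bits[15:11]=0x1e: bz/J
  imm: (w>>0)&0x7ff=0x7fc (s11→-4) → $-4
  target = base 0x45f6 + off 0x08 + 2 + imm -4 = 0x45fc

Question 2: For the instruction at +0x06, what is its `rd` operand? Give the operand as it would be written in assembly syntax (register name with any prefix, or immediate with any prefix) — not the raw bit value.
@+06  little-endian(00 8e) = 0x8e00
  opcode bits[15:11]=0x11: neg/R
  [10:9] rd=3 = r3

r3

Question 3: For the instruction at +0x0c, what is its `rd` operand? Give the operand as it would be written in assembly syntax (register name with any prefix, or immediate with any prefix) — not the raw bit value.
[0c] 00 b5 → 0xb500
  opcode bits[15:11]=0x16: minus/RR
  rd@[10:9]=0x2 ⇒ r2
  rs@[8:7]=0x2 ⇒ r2

r2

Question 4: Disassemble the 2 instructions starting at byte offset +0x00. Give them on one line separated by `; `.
minus r1, r1; push r1

[00] 80 b2 → 0xb280
  op=0xb280>>11=0x16 ⇒ minus (RR)
  rd: (w>>9)&0x3=0x1 → r1
  rs: (w>>7)&0x3=0x1 → r1
[02] 00 c2 → 0xc200
  op=0xc200>>11=0x18 ⇒ push (R)
  rd: (w>>9)&0x3=0x1 → r1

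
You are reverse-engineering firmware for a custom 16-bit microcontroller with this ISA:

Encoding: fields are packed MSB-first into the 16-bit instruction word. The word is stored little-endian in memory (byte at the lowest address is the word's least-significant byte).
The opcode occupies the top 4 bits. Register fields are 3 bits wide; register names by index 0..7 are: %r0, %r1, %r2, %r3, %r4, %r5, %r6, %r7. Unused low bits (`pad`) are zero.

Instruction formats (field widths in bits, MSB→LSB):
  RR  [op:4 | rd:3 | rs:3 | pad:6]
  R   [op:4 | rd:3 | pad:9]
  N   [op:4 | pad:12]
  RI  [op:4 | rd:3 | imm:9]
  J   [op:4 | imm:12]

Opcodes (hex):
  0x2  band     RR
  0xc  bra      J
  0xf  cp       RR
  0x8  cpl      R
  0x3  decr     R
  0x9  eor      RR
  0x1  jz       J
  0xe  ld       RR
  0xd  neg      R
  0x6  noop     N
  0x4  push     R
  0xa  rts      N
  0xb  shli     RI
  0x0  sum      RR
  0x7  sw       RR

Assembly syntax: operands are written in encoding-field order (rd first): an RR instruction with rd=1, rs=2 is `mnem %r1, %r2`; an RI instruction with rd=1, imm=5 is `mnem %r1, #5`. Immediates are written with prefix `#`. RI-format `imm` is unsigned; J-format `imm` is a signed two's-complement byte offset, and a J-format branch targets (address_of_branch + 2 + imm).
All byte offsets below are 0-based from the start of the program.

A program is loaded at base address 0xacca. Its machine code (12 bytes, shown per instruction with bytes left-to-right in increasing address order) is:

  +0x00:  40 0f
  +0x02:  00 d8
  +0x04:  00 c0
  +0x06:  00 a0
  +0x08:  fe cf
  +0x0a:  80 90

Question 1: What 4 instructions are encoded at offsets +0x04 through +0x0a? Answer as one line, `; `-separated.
@+04  little-endian(00 c0) = 0xc000
  opcode bits[15:12]=0xc: bra/J
  imm@[11:0]=0x0 ⇒ #0
@+06  little-endian(00 a0) = 0xa000
  opcode bits[15:12]=0xa: rts/N
@+08  little-endian(fe cf) = 0xcffe
  opcode bits[15:12]=0xc: bra/J
  imm@[11:0]=0xffe (s12→-2) ⇒ #-2
@+0a  little-endian(80 90) = 0x9080
  opcode bits[15:12]=0x9: eor/RR
  rd@[11:9]=0x0 ⇒ %r0
  rs@[8:6]=0x2 ⇒ %r2

bra #0; rts; bra #-2; eor %r0, %r2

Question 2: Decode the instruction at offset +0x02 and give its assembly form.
@+02  little-endian(00 d8) = 0xd800
  opcode bits[15:12]=0xd: neg/R
  [11:9] rd=4 = %r4

neg %r4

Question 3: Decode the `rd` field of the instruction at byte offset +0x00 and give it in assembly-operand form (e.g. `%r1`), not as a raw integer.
%r7

[00] 40 0f → 0x0f40
  top 4b → 0x0 → sum [RR]
  [11:9] rd=7 = %r7
  [8:6] rs=5 = %r5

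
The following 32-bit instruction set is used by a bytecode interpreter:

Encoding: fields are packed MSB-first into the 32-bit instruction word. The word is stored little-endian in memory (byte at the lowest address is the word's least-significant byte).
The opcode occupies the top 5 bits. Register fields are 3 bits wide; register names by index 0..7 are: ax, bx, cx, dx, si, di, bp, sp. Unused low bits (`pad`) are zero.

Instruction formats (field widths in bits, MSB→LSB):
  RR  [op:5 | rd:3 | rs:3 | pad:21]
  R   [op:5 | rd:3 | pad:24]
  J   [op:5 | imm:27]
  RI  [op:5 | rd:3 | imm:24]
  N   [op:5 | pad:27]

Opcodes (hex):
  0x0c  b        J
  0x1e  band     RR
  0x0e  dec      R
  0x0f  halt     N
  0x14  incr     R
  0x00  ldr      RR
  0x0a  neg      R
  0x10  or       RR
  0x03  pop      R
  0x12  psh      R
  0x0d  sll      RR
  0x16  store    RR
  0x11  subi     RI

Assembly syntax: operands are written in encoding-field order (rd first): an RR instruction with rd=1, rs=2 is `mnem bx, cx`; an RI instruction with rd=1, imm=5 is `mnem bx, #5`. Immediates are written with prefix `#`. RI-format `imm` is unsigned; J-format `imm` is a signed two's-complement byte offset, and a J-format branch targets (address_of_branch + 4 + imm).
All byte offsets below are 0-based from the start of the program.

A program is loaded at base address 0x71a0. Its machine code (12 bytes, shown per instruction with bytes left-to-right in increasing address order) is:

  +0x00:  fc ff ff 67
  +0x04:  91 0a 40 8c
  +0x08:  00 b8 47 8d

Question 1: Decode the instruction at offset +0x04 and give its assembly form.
off 0x04: read 91 0a 40 8c as little → 0x8c400a91
  op=0x8c400a91>>27=0x11 ⇒ subi (RI)
  rd: (w>>24)&0x7=0x4 → si
  imm: (w>>0)&0xffffff=0x400a91 → #4197009

subi si, #4197009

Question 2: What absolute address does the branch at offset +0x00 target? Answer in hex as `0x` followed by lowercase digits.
off 0x00: read fc ff ff 67 as little → 0x67fffffc
  opcode bits[31:27]=0xc: b/J
  [26:0] imm=134217724 (s27→-4) = #-4
  target = base 0x71a0 + off 0x00 + 4 + imm -4 = 0x71a0

0x71a0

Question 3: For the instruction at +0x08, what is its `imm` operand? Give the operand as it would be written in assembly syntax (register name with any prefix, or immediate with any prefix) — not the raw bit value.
[08] 00 b8 47 8d → 0x8d47b800
  op=0x8d47b800>>27=0x11 ⇒ subi (RI)
  [26:24] rd=5 = di
  [23:0] imm=4700160 = #4700160

#4700160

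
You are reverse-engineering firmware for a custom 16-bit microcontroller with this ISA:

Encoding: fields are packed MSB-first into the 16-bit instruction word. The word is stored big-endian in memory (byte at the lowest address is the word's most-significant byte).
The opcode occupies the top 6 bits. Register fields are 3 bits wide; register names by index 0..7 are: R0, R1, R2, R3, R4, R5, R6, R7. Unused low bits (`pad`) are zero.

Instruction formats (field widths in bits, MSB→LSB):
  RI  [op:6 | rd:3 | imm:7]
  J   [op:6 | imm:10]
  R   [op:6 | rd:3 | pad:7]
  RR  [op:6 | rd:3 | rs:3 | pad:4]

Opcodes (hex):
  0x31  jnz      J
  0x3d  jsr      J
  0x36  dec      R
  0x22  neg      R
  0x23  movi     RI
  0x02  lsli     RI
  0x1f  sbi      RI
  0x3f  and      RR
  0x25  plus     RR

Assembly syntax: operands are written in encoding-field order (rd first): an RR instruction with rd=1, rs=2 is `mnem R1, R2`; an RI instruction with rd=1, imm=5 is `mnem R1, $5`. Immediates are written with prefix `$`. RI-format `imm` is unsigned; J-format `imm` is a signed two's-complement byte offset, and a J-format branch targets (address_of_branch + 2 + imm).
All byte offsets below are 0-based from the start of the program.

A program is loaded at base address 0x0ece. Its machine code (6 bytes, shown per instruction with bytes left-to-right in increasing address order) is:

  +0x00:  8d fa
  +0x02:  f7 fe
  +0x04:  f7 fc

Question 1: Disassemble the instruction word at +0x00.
off 0x00: read 8d fa as big → 0x8dfa
  top 6b → 0x23 → movi [RI]
  [9:7] rd=3 = R3
  [6:0] imm=122 = $122

movi R3, $122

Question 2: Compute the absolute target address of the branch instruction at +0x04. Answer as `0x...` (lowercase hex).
[04] f7 fc → 0xf7fc
  top 6b → 0x3d → jsr [J]
  imm@[9:0]=0x3fc (s10→-4) ⇒ $-4
  target = base 0x0ece + off 0x04 + 2 + imm -4 = 0x0ed0

0x0ed0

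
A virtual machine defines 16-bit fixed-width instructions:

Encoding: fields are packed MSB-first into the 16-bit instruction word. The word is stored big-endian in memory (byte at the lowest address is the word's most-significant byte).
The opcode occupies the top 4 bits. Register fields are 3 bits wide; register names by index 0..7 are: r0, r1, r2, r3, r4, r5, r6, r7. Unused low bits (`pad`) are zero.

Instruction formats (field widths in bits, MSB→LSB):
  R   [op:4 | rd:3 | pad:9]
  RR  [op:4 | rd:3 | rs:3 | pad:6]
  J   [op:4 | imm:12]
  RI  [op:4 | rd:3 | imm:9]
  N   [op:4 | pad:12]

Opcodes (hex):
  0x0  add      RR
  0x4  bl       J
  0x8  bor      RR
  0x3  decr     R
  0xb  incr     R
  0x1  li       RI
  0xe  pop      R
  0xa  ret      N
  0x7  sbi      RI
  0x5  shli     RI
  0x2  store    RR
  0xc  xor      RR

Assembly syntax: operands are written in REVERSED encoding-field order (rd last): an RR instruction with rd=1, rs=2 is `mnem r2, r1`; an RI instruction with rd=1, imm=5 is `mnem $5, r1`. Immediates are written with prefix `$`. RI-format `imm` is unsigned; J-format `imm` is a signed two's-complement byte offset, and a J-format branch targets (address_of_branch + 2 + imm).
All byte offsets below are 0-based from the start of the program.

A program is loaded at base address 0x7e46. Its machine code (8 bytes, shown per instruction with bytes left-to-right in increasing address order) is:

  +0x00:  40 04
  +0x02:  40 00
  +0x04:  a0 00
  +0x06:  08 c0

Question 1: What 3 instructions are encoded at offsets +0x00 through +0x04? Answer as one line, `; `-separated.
off 0x00: read 40 04 as big → 0x4004
  opcode bits[15:12]=0x4: bl/J
  [11:0] imm=4 = $4
off 0x02: read 40 00 as big → 0x4000
  opcode bits[15:12]=0x4: bl/J
  [11:0] imm=0 = $0
off 0x04: read a0 00 as big → 0xa000
  opcode bits[15:12]=0xa: ret/N

bl $4; bl $0; ret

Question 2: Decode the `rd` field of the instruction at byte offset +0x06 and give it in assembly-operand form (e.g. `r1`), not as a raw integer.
[06] 08 c0 → 0x08c0
  top 4b → 0x0 → add [RR]
  rd@[11:9]=0x4 ⇒ r4
  rs@[8:6]=0x3 ⇒ r3

r4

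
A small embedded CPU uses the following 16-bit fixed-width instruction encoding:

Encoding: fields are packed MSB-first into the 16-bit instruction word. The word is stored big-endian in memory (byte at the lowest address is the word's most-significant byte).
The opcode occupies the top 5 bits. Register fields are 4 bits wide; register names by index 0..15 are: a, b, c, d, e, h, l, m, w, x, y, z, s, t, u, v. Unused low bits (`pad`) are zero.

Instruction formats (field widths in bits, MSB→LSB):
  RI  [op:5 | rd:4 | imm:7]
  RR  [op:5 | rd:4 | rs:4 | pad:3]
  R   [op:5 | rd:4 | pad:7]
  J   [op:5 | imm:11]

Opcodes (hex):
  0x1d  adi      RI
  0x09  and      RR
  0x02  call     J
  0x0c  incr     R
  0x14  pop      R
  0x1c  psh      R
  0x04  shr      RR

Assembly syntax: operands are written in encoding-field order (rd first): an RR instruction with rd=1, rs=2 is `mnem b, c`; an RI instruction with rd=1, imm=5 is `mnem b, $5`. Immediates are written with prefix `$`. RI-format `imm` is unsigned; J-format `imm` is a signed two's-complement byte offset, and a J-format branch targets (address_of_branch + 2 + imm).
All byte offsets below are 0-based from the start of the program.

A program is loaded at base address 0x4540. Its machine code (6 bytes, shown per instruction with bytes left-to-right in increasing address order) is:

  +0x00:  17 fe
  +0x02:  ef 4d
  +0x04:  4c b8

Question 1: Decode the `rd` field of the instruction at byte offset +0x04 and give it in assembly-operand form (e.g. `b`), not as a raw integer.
x

@+04  big-endian(4c b8) = 0x4cb8
  top 5b → 0x9 → and [RR]
  rd: (w>>7)&0xf=0x9 → x
  rs: (w>>3)&0xf=0x7 → m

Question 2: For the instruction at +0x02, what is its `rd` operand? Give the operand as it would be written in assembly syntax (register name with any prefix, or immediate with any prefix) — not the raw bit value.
u

[02] ef 4d → 0xef4d
  top 5b → 0x1d → adi [RI]
  [10:7] rd=14 = u
  [6:0] imm=77 = $77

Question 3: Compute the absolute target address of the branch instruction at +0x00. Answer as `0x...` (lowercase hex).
0x4540

off 0x00: read 17 fe as big → 0x17fe
  opcode bits[15:11]=0x2: call/J
  imm: (w>>0)&0x7ff=0x7fe (s11→-2) → $-2
  target = base 0x4540 + off 0x00 + 2 + imm -2 = 0x4540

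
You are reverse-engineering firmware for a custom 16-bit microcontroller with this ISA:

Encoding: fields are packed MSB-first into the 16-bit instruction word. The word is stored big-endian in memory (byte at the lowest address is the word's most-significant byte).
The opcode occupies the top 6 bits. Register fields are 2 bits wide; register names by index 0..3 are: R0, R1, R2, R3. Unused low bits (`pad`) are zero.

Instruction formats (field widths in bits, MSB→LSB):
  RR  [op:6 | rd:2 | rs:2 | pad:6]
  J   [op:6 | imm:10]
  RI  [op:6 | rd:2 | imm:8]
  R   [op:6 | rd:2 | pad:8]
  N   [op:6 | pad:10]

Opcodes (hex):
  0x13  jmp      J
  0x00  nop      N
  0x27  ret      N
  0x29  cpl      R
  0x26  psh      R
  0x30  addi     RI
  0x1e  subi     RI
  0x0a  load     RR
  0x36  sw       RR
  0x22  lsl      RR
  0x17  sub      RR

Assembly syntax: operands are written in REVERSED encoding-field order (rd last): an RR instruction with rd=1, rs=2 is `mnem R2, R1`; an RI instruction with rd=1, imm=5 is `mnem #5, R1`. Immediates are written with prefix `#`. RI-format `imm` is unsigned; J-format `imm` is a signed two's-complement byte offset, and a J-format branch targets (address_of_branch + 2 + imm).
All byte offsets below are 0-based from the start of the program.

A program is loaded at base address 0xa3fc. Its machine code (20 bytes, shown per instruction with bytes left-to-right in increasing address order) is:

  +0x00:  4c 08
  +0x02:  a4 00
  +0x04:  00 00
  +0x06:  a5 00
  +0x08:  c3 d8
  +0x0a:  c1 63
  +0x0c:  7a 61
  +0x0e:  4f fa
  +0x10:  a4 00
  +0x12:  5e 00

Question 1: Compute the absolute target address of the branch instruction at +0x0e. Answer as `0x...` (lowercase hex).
off 0x0e: read 4f fa as big → 0x4ffa
  op=0x4ffa>>10=0x13 ⇒ jmp (J)
  imm@[9:0]=0x3fa (s10→-6) ⇒ #-6
  target = base 0xa3fc + off 0x0e + 2 + imm -6 = 0xa406

0xa406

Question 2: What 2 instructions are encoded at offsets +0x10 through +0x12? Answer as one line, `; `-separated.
off 0x10: read a4 00 as big → 0xa400
  op=0xa400>>10=0x29 ⇒ cpl (R)
  [9:8] rd=0 = R0
off 0x12: read 5e 00 as big → 0x5e00
  op=0x5e00>>10=0x17 ⇒ sub (RR)
  [9:8] rd=2 = R2
  [7:6] rs=0 = R0

cpl R0; sub R0, R2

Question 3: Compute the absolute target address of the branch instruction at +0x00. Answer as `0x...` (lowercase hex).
0xa406

@+00  big-endian(4c 08) = 0x4c08
  top 6b → 0x13 → jmp [J]
  [9:0] imm=8 = #8
  target = base 0xa3fc + off 0x00 + 2 + imm 8 = 0xa406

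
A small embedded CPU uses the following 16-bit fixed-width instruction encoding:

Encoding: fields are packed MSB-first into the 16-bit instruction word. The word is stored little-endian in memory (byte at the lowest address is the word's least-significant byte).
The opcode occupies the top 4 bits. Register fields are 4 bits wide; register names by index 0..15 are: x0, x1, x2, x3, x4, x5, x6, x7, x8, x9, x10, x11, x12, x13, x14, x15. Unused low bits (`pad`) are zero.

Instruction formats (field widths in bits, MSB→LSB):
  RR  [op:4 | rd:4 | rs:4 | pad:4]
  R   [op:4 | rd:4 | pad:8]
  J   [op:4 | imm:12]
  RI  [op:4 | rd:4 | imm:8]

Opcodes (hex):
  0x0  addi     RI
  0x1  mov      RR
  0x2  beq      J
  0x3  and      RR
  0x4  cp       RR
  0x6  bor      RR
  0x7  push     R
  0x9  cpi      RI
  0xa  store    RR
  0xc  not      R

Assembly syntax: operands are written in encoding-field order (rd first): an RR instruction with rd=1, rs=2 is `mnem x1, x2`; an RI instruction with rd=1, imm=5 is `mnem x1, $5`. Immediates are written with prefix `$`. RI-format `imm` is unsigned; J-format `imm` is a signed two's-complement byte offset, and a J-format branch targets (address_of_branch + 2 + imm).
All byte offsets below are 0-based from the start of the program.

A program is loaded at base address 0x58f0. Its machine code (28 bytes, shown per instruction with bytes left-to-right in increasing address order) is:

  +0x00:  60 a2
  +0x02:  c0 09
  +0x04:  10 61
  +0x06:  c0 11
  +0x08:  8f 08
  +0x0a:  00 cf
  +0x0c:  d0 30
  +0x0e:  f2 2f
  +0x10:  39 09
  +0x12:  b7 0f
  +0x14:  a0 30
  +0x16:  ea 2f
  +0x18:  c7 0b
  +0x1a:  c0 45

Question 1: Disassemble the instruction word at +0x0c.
and x0, x13

[0c] d0 30 → 0x30d0
  top 4b → 0x3 → and [RR]
  [11:8] rd=0 = x0
  [7:4] rs=13 = x13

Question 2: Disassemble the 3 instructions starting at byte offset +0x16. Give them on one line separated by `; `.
beq $-22; addi x11, $199; cp x5, x12

off 0x16: read ea 2f as little → 0x2fea
  top 4b → 0x2 → beq [J]
  imm: (w>>0)&0xfff=0xfea (s12→-22) → $-22
off 0x18: read c7 0b as little → 0x0bc7
  top 4b → 0x0 → addi [RI]
  rd: (w>>8)&0xf=0xb → x11
  imm: (w>>0)&0xff=0xc7 → $199
off 0x1a: read c0 45 as little → 0x45c0
  top 4b → 0x4 → cp [RR]
  rd: (w>>8)&0xf=0x5 → x5
  rs: (w>>4)&0xf=0xc → x12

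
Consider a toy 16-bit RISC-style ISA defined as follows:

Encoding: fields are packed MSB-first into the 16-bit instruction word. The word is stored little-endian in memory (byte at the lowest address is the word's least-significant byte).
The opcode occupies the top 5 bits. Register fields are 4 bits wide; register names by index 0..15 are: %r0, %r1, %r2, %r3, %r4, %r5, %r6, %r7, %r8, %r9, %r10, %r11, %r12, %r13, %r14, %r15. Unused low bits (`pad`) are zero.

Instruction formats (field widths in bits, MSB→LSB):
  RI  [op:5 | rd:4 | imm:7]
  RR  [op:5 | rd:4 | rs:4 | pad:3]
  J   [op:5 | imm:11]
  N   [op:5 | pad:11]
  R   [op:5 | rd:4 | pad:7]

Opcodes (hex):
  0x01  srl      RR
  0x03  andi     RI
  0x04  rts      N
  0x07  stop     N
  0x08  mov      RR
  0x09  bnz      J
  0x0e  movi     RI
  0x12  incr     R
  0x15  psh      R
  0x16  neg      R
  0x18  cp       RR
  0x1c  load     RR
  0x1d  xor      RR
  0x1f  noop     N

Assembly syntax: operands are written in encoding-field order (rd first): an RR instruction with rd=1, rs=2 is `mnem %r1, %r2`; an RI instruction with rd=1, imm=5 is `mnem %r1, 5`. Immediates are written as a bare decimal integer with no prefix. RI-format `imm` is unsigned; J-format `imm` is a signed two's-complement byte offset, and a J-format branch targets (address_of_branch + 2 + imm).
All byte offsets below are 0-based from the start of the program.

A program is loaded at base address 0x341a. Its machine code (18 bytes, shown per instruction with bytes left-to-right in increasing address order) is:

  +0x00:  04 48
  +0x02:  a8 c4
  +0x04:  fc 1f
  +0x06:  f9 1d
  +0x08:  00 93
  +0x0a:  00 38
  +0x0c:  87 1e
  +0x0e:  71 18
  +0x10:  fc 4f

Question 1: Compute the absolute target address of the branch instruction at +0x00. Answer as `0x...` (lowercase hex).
0x3420

[00] 04 48 → 0x4804
  opcode bits[15:11]=0x9: bnz/J
  imm@[10:0]=0x4 ⇒ 4
  target = base 0x341a + off 0x00 + 2 + imm 4 = 0x3420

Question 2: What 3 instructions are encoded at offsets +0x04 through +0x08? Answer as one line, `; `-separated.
@+04  little-endian(fc 1f) = 0x1ffc
  top 5b → 0x3 → andi [RI]
  rd@[10:7]=0xf ⇒ %r15
  imm@[6:0]=0x7c ⇒ 124
@+06  little-endian(f9 1d) = 0x1df9
  top 5b → 0x3 → andi [RI]
  rd@[10:7]=0xb ⇒ %r11
  imm@[6:0]=0x79 ⇒ 121
@+08  little-endian(00 93) = 0x9300
  top 5b → 0x12 → incr [R]
  rd@[10:7]=0x6 ⇒ %r6

andi %r15, 124; andi %r11, 121; incr %r6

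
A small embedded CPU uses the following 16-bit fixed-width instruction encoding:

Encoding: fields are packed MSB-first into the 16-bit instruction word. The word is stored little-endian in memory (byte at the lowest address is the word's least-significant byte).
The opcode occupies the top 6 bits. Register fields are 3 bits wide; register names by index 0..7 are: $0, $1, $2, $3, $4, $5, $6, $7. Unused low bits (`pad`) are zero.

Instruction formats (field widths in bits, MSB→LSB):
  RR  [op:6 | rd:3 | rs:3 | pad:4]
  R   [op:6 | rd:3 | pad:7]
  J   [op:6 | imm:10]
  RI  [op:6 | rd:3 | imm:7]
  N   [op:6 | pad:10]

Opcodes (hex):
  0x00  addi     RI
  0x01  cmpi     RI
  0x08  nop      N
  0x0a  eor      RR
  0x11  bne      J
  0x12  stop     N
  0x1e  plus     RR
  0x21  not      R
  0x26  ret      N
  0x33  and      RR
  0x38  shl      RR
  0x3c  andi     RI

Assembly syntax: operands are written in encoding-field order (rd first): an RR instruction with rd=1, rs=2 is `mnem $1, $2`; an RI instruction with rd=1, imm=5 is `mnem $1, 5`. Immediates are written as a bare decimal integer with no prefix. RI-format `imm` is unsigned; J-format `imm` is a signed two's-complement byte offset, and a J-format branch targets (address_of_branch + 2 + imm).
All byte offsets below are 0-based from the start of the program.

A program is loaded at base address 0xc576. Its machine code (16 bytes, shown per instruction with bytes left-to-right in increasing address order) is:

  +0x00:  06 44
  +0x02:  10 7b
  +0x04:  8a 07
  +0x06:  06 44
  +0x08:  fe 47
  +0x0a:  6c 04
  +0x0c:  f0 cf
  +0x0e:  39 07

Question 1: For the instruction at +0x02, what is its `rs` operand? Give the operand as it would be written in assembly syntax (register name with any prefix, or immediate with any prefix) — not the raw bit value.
$1

[02] 10 7b → 0x7b10
  op=0x7b10>>10=0x1e ⇒ plus (RR)
  rd: (w>>7)&0x7=0x6 → $6
  rs: (w>>4)&0x7=0x1 → $1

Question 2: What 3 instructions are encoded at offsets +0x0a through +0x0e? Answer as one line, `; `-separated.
+0x0a: 6c 04 ⇒ word 0x046c (little)
  op=0x046c>>10=0x1 ⇒ cmpi (RI)
  rd: (w>>7)&0x7=0x0 → $0
  imm: (w>>0)&0x7f=0x6c → 108
+0x0c: f0 cf ⇒ word 0xcff0 (little)
  op=0xcff0>>10=0x33 ⇒ and (RR)
  rd: (w>>7)&0x7=0x7 → $7
  rs: (w>>4)&0x7=0x7 → $7
+0x0e: 39 07 ⇒ word 0x0739 (little)
  op=0x0739>>10=0x1 ⇒ cmpi (RI)
  rd: (w>>7)&0x7=0x6 → $6
  imm: (w>>0)&0x7f=0x39 → 57

cmpi $0, 108; and $7, $7; cmpi $6, 57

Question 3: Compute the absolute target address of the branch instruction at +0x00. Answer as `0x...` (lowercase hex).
0xc57e

+0x00: 06 44 ⇒ word 0x4406 (little)
  op=0x4406>>10=0x11 ⇒ bne (J)
  [9:0] imm=6 = 6
  target = base 0xc576 + off 0x00 + 2 + imm 6 = 0xc57e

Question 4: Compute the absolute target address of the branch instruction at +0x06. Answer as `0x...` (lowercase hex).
off 0x06: read 06 44 as little → 0x4406
  opcode bits[15:10]=0x11: bne/J
  [9:0] imm=6 = 6
  target = base 0xc576 + off 0x06 + 2 + imm 6 = 0xc584

0xc584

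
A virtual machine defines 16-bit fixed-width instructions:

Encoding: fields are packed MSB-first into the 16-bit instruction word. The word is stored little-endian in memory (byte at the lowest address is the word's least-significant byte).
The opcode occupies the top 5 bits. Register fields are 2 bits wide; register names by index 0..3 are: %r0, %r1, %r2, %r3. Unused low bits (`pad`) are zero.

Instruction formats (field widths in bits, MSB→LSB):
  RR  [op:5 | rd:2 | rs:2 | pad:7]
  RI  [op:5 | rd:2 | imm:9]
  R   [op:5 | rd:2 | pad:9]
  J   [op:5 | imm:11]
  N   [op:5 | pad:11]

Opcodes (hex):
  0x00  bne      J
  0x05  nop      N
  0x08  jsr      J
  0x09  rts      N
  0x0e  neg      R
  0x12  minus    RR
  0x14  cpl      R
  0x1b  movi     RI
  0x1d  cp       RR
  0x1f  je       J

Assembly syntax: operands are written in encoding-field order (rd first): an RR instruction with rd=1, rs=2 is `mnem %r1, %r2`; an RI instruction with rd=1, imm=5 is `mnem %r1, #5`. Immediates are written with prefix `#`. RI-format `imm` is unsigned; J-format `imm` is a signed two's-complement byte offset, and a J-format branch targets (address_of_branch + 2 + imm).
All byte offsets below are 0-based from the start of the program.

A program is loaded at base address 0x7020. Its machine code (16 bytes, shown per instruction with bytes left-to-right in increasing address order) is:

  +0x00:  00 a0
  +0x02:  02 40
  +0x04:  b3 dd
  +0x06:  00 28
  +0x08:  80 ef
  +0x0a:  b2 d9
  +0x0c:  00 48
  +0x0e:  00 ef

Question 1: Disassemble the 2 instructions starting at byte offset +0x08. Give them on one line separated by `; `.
@+08  little-endian(80 ef) = 0xef80
  opcode bits[15:11]=0x1d: cp/RR
  [10:9] rd=3 = %r3
  [8:7] rs=3 = %r3
@+0a  little-endian(b2 d9) = 0xd9b2
  opcode bits[15:11]=0x1b: movi/RI
  [10:9] rd=0 = %r0
  [8:0] imm=434 = #434

cp %r3, %r3; movi %r0, #434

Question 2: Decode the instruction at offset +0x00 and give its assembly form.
@+00  little-endian(00 a0) = 0xa000
  opcode bits[15:11]=0x14: cpl/R
  rd@[10:9]=0x0 ⇒ %r0

cpl %r0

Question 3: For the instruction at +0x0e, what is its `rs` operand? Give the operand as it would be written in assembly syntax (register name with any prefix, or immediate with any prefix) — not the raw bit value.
off 0x0e: read 00 ef as little → 0xef00
  op=0xef00>>11=0x1d ⇒ cp (RR)
  rd@[10:9]=0x3 ⇒ %r3
  rs@[8:7]=0x2 ⇒ %r2

%r2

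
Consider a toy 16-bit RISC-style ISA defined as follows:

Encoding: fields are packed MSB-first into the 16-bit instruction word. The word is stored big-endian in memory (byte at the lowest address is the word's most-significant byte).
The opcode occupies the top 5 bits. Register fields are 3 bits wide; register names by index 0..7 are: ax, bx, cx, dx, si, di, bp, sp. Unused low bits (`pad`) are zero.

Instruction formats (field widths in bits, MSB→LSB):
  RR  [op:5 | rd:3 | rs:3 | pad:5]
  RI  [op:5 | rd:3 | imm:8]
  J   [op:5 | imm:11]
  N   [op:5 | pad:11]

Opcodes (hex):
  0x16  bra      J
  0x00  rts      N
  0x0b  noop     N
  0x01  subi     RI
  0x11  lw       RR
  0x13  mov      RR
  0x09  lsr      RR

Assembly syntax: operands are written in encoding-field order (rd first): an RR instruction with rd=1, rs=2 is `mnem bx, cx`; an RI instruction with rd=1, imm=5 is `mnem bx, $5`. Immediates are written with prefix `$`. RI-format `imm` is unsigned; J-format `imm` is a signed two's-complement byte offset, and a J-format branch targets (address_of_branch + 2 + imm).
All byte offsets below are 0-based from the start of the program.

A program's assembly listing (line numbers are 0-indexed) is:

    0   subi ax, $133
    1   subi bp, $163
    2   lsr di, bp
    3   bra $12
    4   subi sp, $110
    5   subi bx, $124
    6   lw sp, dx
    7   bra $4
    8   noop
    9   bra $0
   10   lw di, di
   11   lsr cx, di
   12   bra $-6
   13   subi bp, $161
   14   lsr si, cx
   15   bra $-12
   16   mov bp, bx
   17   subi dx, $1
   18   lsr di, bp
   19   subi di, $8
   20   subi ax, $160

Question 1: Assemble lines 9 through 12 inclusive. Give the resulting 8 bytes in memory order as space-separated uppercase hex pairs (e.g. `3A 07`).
9. bra fields op=0x16:5|imm=0:11 → word b000h → b0 00
10. lw fields op=0x11:5|rd=5:3|rs=5:3|pad=0:5 → word 8da0h → 8d a0
11. lsr fields op=0x9:5|rd=2:3|rs=5:3|pad=0:5 → word 4aa0h → 4a a0
12. bra fields op=0x16:5|imm=-6:11 → word b7fah → b7 fa

B0 00 8D A0 4A A0 B7 FA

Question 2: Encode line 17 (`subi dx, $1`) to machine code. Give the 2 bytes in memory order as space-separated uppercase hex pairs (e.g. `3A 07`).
0B 01

17. subi fields op=0x1:5|rd=3:3|imm=1:8 → word 0b01h → 0b 01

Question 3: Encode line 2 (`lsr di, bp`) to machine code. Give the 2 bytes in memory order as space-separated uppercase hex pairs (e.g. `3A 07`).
L2: lsr op=0x9:5|rd=5:3|rs=6:3|pad=0:5 ⇒ 0x4dc0 ⇒ big 4d c0

4D C0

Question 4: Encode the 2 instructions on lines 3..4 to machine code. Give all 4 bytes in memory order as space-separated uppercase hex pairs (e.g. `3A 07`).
3. bra fields op=0x16:5|imm=12:11 → word b00ch → b0 0c
4. subi fields op=0x1:5|rd=7:3|imm=110:8 → word 0f6eh → 0f 6e

B0 0C 0F 6E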